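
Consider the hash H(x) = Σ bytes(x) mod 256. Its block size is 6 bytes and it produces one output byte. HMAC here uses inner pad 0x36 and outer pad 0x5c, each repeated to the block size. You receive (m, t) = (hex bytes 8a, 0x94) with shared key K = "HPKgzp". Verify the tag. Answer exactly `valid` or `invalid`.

invalid

Key "HPKgzp" = 48 50 4b 67 7a 70 is exactly B = 6 bytes: K' = 48 50 4b 67 7a 70.
K' ⊕ ipad = 7e 66 7d 51 4c 46; K' ⊕ opad = 14 0c 17 3b 26 2c.
Inner hash: sum = 126+102+125+81+76+70+138 = 718; mod 256 = 206 → ce.
Outer hash (recomputed tag): sum = 20+12+23+59+38+44+206 = 402; mod 256 = 146 → 92.
Recomputed tag = 92; claimed = 94 → mismatch.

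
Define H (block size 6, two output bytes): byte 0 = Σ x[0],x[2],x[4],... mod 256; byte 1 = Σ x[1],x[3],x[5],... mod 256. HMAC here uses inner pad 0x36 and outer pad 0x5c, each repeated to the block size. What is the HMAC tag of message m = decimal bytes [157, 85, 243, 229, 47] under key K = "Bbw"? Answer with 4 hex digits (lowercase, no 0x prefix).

Key "Bbw" = 42 62 77 is 3 bytes ≤ B = 6; zero-pad to 6 bytes: K' = 42 62 77 00 00 00.
K' ⊕ ipad = 74 54 41 36 36 36.  K' ⊕ opad = 1e 3e 2b 5c 5c 5c.
Inner input = (K'⊕ipad) ∥ m = 74 54 41 36 36 36 ∥ 9d 55 f3 e5 2f.
Inner hash: even-index sum = 682 mod 256 = 170; odd-index sum = 506 mod 256 = 250 → aa fa.
Outer input = (K'⊕opad) ∥ inner = 1e 3e 2b 5c 5c 5c ∥ aa fa.
Outer hash (tag): even-index sum = 335 mod 256 = 79; odd-index sum = 496 mod 256 = 240 → 4f f0.

4ff0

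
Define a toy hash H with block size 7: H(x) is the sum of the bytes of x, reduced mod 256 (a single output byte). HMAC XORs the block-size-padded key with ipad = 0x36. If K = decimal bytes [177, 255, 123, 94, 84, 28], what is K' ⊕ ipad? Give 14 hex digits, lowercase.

87c94d68622a36

Key decimal bytes [177, 255, 123, 94, 84, 28] = b1 ff 7b 5e 54 1c is 6 bytes ≤ B = 7; zero-pad to 7 bytes: K' = b1 ff 7b 5e 54 1c 00.
XOR each byte with 0x36: b1⊕36=87, ff⊕36=c9, 7b⊕36=4d, 5e⊕36=68, 54⊕36=62, 1c⊕36=2a, 00⊕36=36.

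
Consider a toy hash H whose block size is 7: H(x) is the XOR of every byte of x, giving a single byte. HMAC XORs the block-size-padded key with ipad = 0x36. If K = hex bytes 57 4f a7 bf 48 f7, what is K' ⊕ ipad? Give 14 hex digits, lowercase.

Key hex bytes 57 4f a7 bf 48 f7 is 6 bytes ≤ B = 7; zero-pad to 7 bytes: K' = 57 4f a7 bf 48 f7 00.
XOR each byte with 0x36: 57⊕36=61, 4f⊕36=79, a7⊕36=91, bf⊕36=89, 48⊕36=7e, f7⊕36=c1, 00⊕36=36.

617991897ec136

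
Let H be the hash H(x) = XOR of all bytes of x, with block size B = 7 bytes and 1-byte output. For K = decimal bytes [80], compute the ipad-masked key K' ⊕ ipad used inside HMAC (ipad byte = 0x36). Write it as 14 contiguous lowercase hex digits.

66363636363636

Key decimal bytes [80] = 50 is 1 byte ≤ B = 7; zero-pad to 7 bytes: K' = 50 00 00 00 00 00 00.
XOR each byte with 0x36: 50⊕36=66, 00⊕36=36, 00⊕36=36, 00⊕36=36, 00⊕36=36, 00⊕36=36, 00⊕36=36.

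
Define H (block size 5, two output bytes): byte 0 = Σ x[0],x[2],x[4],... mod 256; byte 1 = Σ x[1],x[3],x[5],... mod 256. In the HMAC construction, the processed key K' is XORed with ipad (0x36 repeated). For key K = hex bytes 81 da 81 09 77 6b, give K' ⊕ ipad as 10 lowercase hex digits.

Key hex bytes 81 da 81 09 77 6b is 6 bytes > B = 5, so hash it first: H(key) = 79 4e, then zero-pad to 5 bytes: K' = 79 4e 00 00 00.
XOR each byte with 0x36: 79⊕36=4f, 4e⊕36=78, 00⊕36=36, 00⊕36=36, 00⊕36=36.

4f78363636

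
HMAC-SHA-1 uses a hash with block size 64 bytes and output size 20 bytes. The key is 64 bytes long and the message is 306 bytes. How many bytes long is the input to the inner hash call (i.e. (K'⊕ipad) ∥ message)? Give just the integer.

Key is 64 ≤ 64 bytes, zero-padded: |K'| = 64.
Inner input = (K'⊕ipad) ∥ m → 64 + 306 = 370 bytes.

370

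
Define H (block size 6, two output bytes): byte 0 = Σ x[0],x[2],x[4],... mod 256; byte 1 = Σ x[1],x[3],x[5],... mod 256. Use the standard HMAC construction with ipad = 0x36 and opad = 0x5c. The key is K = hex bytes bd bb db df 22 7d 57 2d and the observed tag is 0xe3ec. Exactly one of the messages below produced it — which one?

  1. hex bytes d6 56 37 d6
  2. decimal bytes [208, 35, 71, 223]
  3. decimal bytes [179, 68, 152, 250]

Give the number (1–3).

Key hex bytes bd bb db df 22 7d 57 2d is 8 bytes > B = 6, so hash it first: H(key) = 11 44, then zero-pad to 6 bytes: K' = 11 44 00 00 00 00.
K' ⊕ ipad = 27 72 36 36 36 36; K' ⊕ opad = 4d 18 5c 5c 5c 5c.
m1: inner = H(27 72 36 36 36 36 d6 56 37 d6) = a0 0a; tag = H(4d 18 5c 5c 5c 5c a0 0a) = a5da
m2: inner = H(27 72 36 36 36 36 d0 23 47 df) = aa e0; tag = H(4d 18 5c 5c 5c 5c aa e0) = afb0
m3: inner = H(27 72 36 36 36 36 b3 44 98 fa) = de 1c; tag = H(4d 18 5c 5c 5c 5c de 1c) = e3ec ← matches

3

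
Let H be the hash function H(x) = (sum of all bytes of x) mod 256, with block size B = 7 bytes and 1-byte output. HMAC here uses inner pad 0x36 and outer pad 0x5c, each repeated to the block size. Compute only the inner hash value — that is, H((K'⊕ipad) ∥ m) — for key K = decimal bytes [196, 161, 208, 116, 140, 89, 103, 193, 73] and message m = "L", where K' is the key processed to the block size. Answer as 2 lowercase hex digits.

Key decimal bytes [196, 161, 208, 116, 140, 89, 103, 193, 73] = c4 a1 d0 74 8c 59 67 c1 49 is 9 bytes > B = 7, so hash it first: H(key) = ff, then zero-pad to 7 bytes: K' = ff 00 00 00 00 00 00.
K' ⊕ ipad = c9 36 36 36 36 36 36.
Inner input = c9 36 36 36 36 36 36 ∥ 4c.
Inner hash: sum = 201+54+54+54+54+54+54+76 = 601; mod 256 = 89 → 59.

59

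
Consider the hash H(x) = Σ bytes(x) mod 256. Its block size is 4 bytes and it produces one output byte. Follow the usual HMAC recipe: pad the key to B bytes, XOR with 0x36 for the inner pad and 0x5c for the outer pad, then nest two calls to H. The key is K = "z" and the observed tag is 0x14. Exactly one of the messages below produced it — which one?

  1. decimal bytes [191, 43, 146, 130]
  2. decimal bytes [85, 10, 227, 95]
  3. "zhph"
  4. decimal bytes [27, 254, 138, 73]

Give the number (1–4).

4

Key "z" = 7a is 1 byte ≤ B = 4; zero-pad to 4 bytes: K' = 7a 00 00 00.
K' ⊕ ipad = 4c 36 36 36; K' ⊕ opad = 26 5c 5c 5c.
m1: inner = H(4c 36 36 36 bf 2b 92 82) = ec; tag = H(26 5c 5c 5c ec) = 26
m2: inner = H(4c 36 36 36 55 0a e3 5f) = 8f; tag = H(26 5c 5c 5c 8f) = c9
m3: inner = H(4c 36 36 36 7a 68 70 68) = a8; tag = H(26 5c 5c 5c a8) = e2
m4: inner = H(4c 36 36 36 1b fe 8a 49) = da; tag = H(26 5c 5c 5c da) = 14 ← matches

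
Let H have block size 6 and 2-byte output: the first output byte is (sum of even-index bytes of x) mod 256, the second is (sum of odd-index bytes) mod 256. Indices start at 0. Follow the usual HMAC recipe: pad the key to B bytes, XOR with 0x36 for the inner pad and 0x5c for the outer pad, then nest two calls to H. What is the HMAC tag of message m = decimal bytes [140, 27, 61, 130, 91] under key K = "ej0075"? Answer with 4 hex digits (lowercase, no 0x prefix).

Key "ej0075" = 65 6a 30 30 37 35 is exactly B = 6 bytes: K' = 65 6a 30 30 37 35.
K' ⊕ ipad = 53 5c 06 06 01 03.  K' ⊕ opad = 39 36 6c 6c 6b 69.
Inner input = (K'⊕ipad) ∥ m = 53 5c 06 06 01 03 ∥ 8c 1b 3d 82 5b.
Inner hash: even-index sum = 382 mod 256 = 126; odd-index sum = 258 mod 256 = 2 → 7e 02.
Outer input = (K'⊕opad) ∥ inner = 39 36 6c 6c 6b 69 ∥ 7e 02.
Outer hash (tag): even-index sum = 398 mod 256 = 142; odd-index sum = 269 mod 256 = 13 → 8e 0d.

8e0d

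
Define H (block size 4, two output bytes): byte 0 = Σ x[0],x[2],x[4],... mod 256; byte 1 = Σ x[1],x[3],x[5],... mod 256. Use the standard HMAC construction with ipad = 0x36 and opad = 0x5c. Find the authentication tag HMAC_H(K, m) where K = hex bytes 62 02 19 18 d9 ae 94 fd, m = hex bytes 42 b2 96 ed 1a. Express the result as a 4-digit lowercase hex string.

Key hex bytes 62 02 19 18 d9 ae 94 fd is 8 bytes > B = 4, so hash it first: H(key) = e8 c5, then zero-pad to 4 bytes: K' = e8 c5 00 00.
K' ⊕ ipad = de f3 36 36.  K' ⊕ opad = b4 99 5c 5c.
Inner input = (K'⊕ipad) ∥ m = de f3 36 36 ∥ 42 b2 96 ed 1a.
Inner hash: even-index sum = 518 mod 256 = 6; odd-index sum = 712 mod 256 = 200 → 06 c8.
Outer input = (K'⊕opad) ∥ inner = b4 99 5c 5c ∥ 06 c8.
Outer hash (tag): even-index sum = 278 mod 256 = 22; odd-index sum = 445 mod 256 = 189 → 16 bd.

16bd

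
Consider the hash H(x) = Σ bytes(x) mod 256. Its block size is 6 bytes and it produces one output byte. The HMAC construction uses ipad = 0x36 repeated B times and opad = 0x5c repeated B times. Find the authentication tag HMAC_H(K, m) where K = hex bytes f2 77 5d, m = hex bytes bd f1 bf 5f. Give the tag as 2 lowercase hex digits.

cc

Key hex bytes f2 77 5d is 3 bytes ≤ B = 6; zero-pad to 6 bytes: K' = f2 77 5d 00 00 00.
K' ⊕ ipad = c4 41 6b 36 36 36.  K' ⊕ opad = ae 2b 01 5c 5c 5c.
Inner input = (K'⊕ipad) ∥ m = c4 41 6b 36 36 36 ∥ bd f1 bf 5f.
Inner hash: sum = 196+65+107+54+54+54+189+241+191+95 = 1246; mod 256 = 222 → de.
Outer input = (K'⊕opad) ∥ inner = ae 2b 01 5c 5c 5c ∥ de.
Outer hash (tag): sum = 174+43+1+92+92+92+222 = 716; mod 256 = 204 → cc.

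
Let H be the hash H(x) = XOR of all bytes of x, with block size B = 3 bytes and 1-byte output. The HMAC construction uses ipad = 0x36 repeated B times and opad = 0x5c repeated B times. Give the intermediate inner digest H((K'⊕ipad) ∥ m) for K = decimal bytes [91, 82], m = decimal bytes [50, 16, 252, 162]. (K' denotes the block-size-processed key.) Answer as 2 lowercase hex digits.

43

Key decimal bytes [91, 82] = 5b 52 is 2 bytes ≤ B = 3; zero-pad to 3 bytes: K' = 5b 52 00.
K' ⊕ ipad = 6d 64 36.
Inner input = 6d 64 36 ∥ 32 10 fc a2.
Inner hash: XOR 6d⊕64⊕36⊕32⊕10⊕fc⊕a2 = 43.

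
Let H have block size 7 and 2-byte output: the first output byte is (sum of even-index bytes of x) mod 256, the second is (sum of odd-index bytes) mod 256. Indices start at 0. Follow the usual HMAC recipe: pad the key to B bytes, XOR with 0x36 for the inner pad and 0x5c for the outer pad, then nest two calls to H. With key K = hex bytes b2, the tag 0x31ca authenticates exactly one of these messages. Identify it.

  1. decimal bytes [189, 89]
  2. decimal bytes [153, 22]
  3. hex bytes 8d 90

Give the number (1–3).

3

Key hex bytes b2 is 1 byte ≤ B = 7; zero-pad to 7 bytes: K' = b2 00 00 00 00 00 00.
K' ⊕ ipad = 84 36 36 36 36 36 36; K' ⊕ opad = ee 5c 5c 5c 5c 5c 5c.
m1: inner = H(84 36 36 36 36 36 36 bd 59) = 7f 5f; tag = H(ee 5c 5c 5c 5c 5c 5c 7f 5f) = 6193
m2: inner = H(84 36 36 36 36 36 36 99 16) = 3c 3b; tag = H(ee 5c 5c 5c 5c 5c 5c 3c 3b) = 3d50
m3: inner = H(84 36 36 36 36 36 36 8d 90) = b6 2f; tag = H(ee 5c 5c 5c 5c 5c 5c b6 2f) = 31ca ← matches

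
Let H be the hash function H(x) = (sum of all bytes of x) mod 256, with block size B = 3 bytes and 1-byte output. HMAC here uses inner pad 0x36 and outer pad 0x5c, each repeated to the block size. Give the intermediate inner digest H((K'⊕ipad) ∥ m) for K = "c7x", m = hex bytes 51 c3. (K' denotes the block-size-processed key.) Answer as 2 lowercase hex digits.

Key "c7x" = 63 37 78 is exactly B = 3 bytes: K' = 63 37 78.
K' ⊕ ipad = 55 01 4e.
Inner input = 55 01 4e ∥ 51 c3.
Inner hash: sum = 85+1+78+81+195 = 440; mod 256 = 184 → b8.

b8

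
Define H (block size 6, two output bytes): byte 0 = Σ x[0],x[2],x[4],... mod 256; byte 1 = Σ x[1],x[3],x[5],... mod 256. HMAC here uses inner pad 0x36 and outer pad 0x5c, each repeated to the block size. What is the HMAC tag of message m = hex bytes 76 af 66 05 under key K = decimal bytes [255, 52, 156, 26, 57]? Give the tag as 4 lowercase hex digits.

Key decimal bytes [255, 52, 156, 26, 57] = ff 34 9c 1a 39 is 5 bytes ≤ B = 6; zero-pad to 6 bytes: K' = ff 34 9c 1a 39 00.
K' ⊕ ipad = c9 02 aa 2c 0f 36.  K' ⊕ opad = a3 68 c0 46 65 5c.
Inner input = (K'⊕ipad) ∥ m = c9 02 aa 2c 0f 36 ∥ 76 af 66 05.
Inner hash: even-index sum = 606 mod 256 = 94; odd-index sum = 280 mod 256 = 24 → 5e 18.
Outer input = (K'⊕opad) ∥ inner = a3 68 c0 46 65 5c ∥ 5e 18.
Outer hash (tag): even-index sum = 550 mod 256 = 38; odd-index sum = 290 mod 256 = 34 → 26 22.

2622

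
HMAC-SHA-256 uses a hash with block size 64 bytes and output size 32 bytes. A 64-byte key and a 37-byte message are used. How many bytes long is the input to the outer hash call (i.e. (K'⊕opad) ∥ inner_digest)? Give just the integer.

96

Key is 64 ≤ 64 bytes, zero-padded: |K'| = 64.
Outer input = (K'⊕opad) ∥ H(inner) → 64 + 32 = 96 bytes.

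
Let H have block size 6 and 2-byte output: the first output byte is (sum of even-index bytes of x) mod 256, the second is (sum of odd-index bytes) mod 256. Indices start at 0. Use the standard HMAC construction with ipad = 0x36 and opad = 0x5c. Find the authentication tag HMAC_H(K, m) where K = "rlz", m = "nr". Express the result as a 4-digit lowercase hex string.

Key "rlz" = 72 6c 7a is 3 bytes ≤ B = 6; zero-pad to 6 bytes: K' = 72 6c 7a 00 00 00.
K' ⊕ ipad = 44 5a 4c 36 36 36.  K' ⊕ opad = 2e 30 26 5c 5c 5c.
Inner input = (K'⊕ipad) ∥ m = 44 5a 4c 36 36 36 ∥ 6e 72.
Inner hash: even-index sum = 308 mod 256 = 52; odd-index sum = 312 mod 256 = 56 → 34 38.
Outer input = (K'⊕opad) ∥ inner = 2e 30 26 5c 5c 5c ∥ 34 38.
Outer hash (tag): even-index sum = 228 mod 256 = 228; odd-index sum = 288 mod 256 = 32 → e4 20.

e420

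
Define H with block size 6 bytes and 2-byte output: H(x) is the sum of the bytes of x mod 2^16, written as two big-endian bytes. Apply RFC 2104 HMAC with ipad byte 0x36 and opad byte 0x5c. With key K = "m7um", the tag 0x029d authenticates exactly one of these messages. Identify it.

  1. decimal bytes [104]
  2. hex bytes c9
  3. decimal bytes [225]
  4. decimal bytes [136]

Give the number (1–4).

Key "m7um" = 6d 37 75 6d is 4 bytes ≤ B = 6; zero-pad to 6 bytes: K' = 6d 37 75 6d 00 00.
K' ⊕ ipad = 5b 01 43 5b 36 36; K' ⊕ opad = 31 6b 29 31 5c 5c.
m1: inner = H(5b 01 43 5b 36 36 68) = 01 ce; tag = H(31 6b 29 31 5c 5c 01 ce) = 027d
m2: inner = H(5b 01 43 5b 36 36 c9) = 02 2f; tag = H(31 6b 29 31 5c 5c 02 2f) = 01df
m3: inner = H(5b 01 43 5b 36 36 e1) = 02 47; tag = H(31 6b 29 31 5c 5c 02 47) = 01f7
m4: inner = H(5b 01 43 5b 36 36 88) = 01 ee; tag = H(31 6b 29 31 5c 5c 01 ee) = 029d ← matches

4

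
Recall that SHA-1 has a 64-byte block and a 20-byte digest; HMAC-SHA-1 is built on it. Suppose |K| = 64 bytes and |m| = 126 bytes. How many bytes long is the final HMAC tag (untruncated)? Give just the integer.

20

The tag is one SHA-1 digest: 20 bytes.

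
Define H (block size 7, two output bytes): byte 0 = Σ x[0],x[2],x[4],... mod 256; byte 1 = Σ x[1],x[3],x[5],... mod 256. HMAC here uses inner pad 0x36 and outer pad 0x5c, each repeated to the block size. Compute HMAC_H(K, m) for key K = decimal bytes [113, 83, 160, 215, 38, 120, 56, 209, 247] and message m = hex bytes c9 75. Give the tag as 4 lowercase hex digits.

c84e

Key decimal bytes [113, 83, 160, 215, 38, 120, 56, 209, 247] = 71 53 a0 d7 26 78 38 d1 f7 is 9 bytes > B = 7, so hash it first: H(key) = 66 73, then zero-pad to 7 bytes: K' = 66 73 00 00 00 00 00.
K' ⊕ ipad = 50 45 36 36 36 36 36.  K' ⊕ opad = 3a 2f 5c 5c 5c 5c 5c.
Inner input = (K'⊕ipad) ∥ m = 50 45 36 36 36 36 36 ∥ c9 75.
Inner hash: even-index sum = 359 mod 256 = 103; odd-index sum = 378 mod 256 = 122 → 67 7a.
Outer input = (K'⊕opad) ∥ inner = 3a 2f 5c 5c 5c 5c 5c ∥ 67 7a.
Outer hash (tag): even-index sum = 456 mod 256 = 200; odd-index sum = 334 mod 256 = 78 → c8 4e.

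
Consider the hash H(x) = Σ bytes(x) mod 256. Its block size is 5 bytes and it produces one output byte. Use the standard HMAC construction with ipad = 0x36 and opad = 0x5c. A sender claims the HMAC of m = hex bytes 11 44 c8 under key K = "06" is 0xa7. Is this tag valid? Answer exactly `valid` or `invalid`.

Key "06" = 30 36 is 2 bytes ≤ B = 5; zero-pad to 5 bytes: K' = 30 36 00 00 00.
K' ⊕ ipad = 06 00 36 36 36; K' ⊕ opad = 6c 6a 5c 5c 5c.
Inner hash: sum = 6+0+54+54+54+17+68+200 = 453; mod 256 = 197 → c5.
Outer hash (recomputed tag): sum = 108+106+92+92+92+197 = 687; mod 256 = 175 → af.
Recomputed tag = af; claimed = a7 → mismatch.

invalid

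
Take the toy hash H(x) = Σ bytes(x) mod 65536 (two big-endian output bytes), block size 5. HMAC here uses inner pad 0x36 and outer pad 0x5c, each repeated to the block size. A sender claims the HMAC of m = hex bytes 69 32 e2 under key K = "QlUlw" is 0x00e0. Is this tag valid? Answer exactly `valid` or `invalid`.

Key "QlUlw" = 51 6c 55 6c 77 is exactly B = 5 bytes: K' = 51 6c 55 6c 77.
K' ⊕ ipad = 67 5a 63 5a 41; K' ⊕ opad = 0d 30 09 30 2b.
Inner hash: sum = 103+90+99+90+65+105+50+226 = 828 → 03 3c.
Outer hash (recomputed tag): sum = 13+48+9+48+43+3+60 = 224 → 00 e0.
Recomputed tag = 00e0; claimed = 00e0 → match.

valid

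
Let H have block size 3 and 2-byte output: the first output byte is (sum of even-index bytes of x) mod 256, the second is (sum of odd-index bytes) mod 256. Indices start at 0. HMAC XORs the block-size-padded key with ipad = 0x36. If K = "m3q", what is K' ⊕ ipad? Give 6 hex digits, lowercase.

Key "m3q" = 6d 33 71 is exactly B = 3 bytes: K' = 6d 33 71.
XOR each byte with 0x36: 6d⊕36=5b, 33⊕36=05, 71⊕36=47.

5b0547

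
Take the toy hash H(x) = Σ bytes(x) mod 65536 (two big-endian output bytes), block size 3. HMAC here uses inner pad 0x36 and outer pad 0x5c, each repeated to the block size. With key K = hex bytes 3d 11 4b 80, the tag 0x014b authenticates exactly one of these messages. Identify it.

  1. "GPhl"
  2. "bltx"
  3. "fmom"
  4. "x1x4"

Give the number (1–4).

Key hex bytes 3d 11 4b 80 is 4 bytes > B = 3, so hash it first: H(key) = 01 19, then zero-pad to 3 bytes: K' = 01 19 00.
K' ⊕ ipad = 37 2f 36; K' ⊕ opad = 5d 45 5c.
m1: inner = H(37 2f 36 47 50 68 6c) = 02 07; tag = H(5d 45 5c 02 07) = 0107
m2: inner = H(37 2f 36 62 6c 74 78) = 02 56; tag = H(5d 45 5c 02 56) = 0156
m3: inner = H(37 2f 36 66 6d 6f 6d) = 02 4b; tag = H(5d 45 5c 02 4b) = 014b ← matches
m4: inner = H(37 2f 36 78 31 78 34) = 01 f1; tag = H(5d 45 5c 01 f1) = 01f0

3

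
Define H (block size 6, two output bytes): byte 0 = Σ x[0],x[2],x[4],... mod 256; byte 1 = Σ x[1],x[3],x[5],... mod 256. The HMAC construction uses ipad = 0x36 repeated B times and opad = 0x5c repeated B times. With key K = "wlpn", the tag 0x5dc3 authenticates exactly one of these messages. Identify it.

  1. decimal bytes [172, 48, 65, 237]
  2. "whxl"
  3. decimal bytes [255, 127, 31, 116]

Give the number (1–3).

1

Key "wlpn" = 77 6c 70 6e is 4 bytes ≤ B = 6; zero-pad to 6 bytes: K' = 77 6c 70 6e 00 00.
K' ⊕ ipad = 41 5a 46 58 36 36; K' ⊕ opad = 2b 30 2c 32 5c 5c.
m1: inner = H(41 5a 46 58 36 36 ac 30 41 ed) = aa 05; tag = H(2b 30 2c 32 5c 5c aa 05) = 5dc3 ← matches
m2: inner = H(41 5a 46 58 36 36 77 68 78 6c) = ac bc; tag = H(2b 30 2c 32 5c 5c ac bc) = 5f7a
m3: inner = H(41 5a 46 58 36 36 ff 7f 1f 74) = db db; tag = H(2b 30 2c 32 5c 5c db db) = 8e99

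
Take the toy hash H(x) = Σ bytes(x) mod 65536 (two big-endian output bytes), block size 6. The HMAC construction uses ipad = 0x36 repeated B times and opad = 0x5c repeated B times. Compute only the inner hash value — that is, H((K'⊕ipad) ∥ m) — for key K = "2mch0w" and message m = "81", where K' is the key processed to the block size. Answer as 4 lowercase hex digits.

01c2

Key "2mch0w" = 32 6d 63 68 30 77 is exactly B = 6 bytes: K' = 32 6d 63 68 30 77.
K' ⊕ ipad = 04 5b 55 5e 06 41.
Inner input = 04 5b 55 5e 06 41 ∥ 38 31.
Inner hash: sum = 4+91+85+94+6+65+56+49 = 450 → 01 c2.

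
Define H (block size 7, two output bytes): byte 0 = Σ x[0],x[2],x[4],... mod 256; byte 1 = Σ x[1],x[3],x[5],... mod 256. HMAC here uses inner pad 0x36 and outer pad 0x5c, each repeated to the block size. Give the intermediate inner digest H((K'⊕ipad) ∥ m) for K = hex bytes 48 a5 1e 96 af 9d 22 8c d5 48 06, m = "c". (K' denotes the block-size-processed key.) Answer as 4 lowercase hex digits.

c669

Key hex bytes 48 a5 1e 96 af 9d 22 8c d5 48 06 is 11 bytes > B = 7, so hash it first: H(key) = 12 ac, then zero-pad to 7 bytes: K' = 12 ac 00 00 00 00 00.
K' ⊕ ipad = 24 9a 36 36 36 36 36.
Inner input = 24 9a 36 36 36 36 36 ∥ 63.
Inner hash: even-index sum = 198 mod 256 = 198; odd-index sum = 361 mod 256 = 105 → c6 69.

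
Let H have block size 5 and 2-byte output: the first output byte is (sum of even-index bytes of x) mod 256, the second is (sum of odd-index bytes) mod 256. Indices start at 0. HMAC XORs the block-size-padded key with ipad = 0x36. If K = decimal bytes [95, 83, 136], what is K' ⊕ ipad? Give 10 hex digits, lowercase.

Key decimal bytes [95, 83, 136] = 5f 53 88 is 3 bytes ≤ B = 5; zero-pad to 5 bytes: K' = 5f 53 88 00 00.
XOR each byte with 0x36: 5f⊕36=69, 53⊕36=65, 88⊕36=be, 00⊕36=36, 00⊕36=36.

6965be3636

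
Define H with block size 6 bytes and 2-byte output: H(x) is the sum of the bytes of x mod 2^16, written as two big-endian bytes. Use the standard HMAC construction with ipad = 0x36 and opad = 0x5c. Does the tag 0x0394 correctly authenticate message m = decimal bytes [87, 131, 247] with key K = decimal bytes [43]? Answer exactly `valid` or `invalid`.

Key decimal bytes [43] = 2b is 1 byte ≤ B = 6; zero-pad to 6 bytes: K' = 2b 00 00 00 00 00.
K' ⊕ ipad = 1d 36 36 36 36 36; K' ⊕ opad = 77 5c 5c 5c 5c 5c.
Inner hash: sum = 29+54+54+54+54+54+87+131+247 = 764 → 02 fc.
Outer hash (recomputed tag): sum = 119+92+92+92+92+92+2+252 = 833 → 03 41.
Recomputed tag = 0341; claimed = 0394 → mismatch.

invalid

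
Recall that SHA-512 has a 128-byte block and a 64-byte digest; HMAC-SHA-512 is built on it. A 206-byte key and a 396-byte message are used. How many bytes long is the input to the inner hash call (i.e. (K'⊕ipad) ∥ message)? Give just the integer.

524

Key is 206 > 128 bytes, so it is hashed to 64 bytes then zero-padded to 128: |K'| = 128.
Inner input = (K'⊕ipad) ∥ m → 128 + 396 = 524 bytes.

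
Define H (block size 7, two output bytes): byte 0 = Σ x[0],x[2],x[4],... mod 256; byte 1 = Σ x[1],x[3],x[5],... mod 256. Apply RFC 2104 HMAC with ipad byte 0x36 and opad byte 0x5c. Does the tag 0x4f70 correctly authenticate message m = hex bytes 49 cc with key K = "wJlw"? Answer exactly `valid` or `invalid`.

valid

Key "wJlw" = 77 4a 6c 77 is 4 bytes ≤ B = 7; zero-pad to 7 bytes: K' = 77 4a 6c 77 00 00 00.
K' ⊕ ipad = 41 7c 5a 41 36 36 36; K' ⊕ opad = 2b 16 30 2b 5c 5c 5c.
Inner hash: even-index sum = 467 mod 256 = 211; odd-index sum = 316 mod 256 = 60 → d3 3c.
Outer hash (recomputed tag): even-index sum = 335 mod 256 = 79; odd-index sum = 368 mod 256 = 112 → 4f 70.
Recomputed tag = 4f70; claimed = 4f70 → match.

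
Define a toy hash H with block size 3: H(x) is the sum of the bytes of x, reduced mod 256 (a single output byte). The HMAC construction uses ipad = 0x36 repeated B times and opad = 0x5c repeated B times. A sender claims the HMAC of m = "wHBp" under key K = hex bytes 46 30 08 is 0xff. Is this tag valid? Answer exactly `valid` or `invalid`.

Key hex bytes 46 30 08 is exactly B = 3 bytes: K' = 46 30 08.
K' ⊕ ipad = 70 06 3e; K' ⊕ opad = 1a 6c 54.
Inner hash: sum = 112+6+62+119+72+66+112 = 549; mod 256 = 37 → 25.
Outer hash (recomputed tag): sum = 26+108+84+37 = 255 → ff.
Recomputed tag = ff; claimed = ff → match.

valid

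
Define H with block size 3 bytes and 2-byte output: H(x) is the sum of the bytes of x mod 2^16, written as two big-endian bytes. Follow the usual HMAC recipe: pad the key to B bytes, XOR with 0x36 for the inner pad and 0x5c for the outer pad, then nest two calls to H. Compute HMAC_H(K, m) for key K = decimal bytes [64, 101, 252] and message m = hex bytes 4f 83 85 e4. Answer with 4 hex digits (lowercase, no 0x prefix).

Key decimal bytes [64, 101, 252] = 40 65 fc is exactly B = 3 bytes: K' = 40 65 fc.
K' ⊕ ipad = 76 53 ca.  K' ⊕ opad = 1c 39 a0.
Inner input = (K'⊕ipad) ∥ m = 76 53 ca ∥ 4f 83 85 e4.
Inner hash: sum = 118+83+202+79+131+133+228 = 974 → 03 ce.
Outer input = (K'⊕opad) ∥ inner = 1c 39 a0 ∥ 03 ce.
Outer hash (tag): sum = 28+57+160+3+206 = 454 → 01 c6.

01c6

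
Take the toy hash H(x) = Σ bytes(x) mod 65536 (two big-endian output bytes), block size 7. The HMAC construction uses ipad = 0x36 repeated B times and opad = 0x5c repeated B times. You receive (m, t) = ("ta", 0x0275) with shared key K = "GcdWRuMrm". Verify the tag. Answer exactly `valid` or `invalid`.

invalid

Key "GcdWRuMrm" = 47 63 64 57 52 75 4d 72 6d is 9 bytes > B = 7, so hash it first: H(key) = 03 58, then zero-pad to 7 bytes: K' = 03 58 00 00 00 00 00.
K' ⊕ ipad = 35 6e 36 36 36 36 36; K' ⊕ opad = 5f 04 5c 5c 5c 5c 5c.
Inner hash: sum = 53+110+54+54+54+54+54+116+97 = 646 → 02 86.
Outer hash (recomputed tag): sum = 95+4+92+92+92+92+92+2+134 = 695 → 02 b7.
Recomputed tag = 02b7; claimed = 0275 → mismatch.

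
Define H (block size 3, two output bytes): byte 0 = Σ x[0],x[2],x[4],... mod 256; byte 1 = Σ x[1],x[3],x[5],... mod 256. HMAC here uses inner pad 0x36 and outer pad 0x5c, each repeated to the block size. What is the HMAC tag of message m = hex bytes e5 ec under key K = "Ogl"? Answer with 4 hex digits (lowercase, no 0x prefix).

Key "Ogl" = 4f 67 6c is exactly B = 3 bytes: K' = 4f 67 6c.
K' ⊕ ipad = 79 51 5a.  K' ⊕ opad = 13 3b 30.
Inner input = (K'⊕ipad) ∥ m = 79 51 5a ∥ e5 ec.
Inner hash: even-index sum = 447 mod 256 = 191; odd-index sum = 310 mod 256 = 54 → bf 36.
Outer input = (K'⊕opad) ∥ inner = 13 3b 30 ∥ bf 36.
Outer hash (tag): even-index sum = 121 mod 256 = 121; odd-index sum = 250 mod 256 = 250 → 79 fa.

79fa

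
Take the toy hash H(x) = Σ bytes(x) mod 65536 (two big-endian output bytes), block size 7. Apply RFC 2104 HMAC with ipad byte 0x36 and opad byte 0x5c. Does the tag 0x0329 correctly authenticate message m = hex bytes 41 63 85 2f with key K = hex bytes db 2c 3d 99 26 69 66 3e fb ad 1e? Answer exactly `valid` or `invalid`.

valid

Key hex bytes db 2c 3d 99 26 69 66 3e fb ad 1e is 11 bytes > B = 7, so hash it first: H(key) = 04 d6, then zero-pad to 7 bytes: K' = 04 d6 00 00 00 00 00.
K' ⊕ ipad = 32 e0 36 36 36 36 36; K' ⊕ opad = 58 8a 5c 5c 5c 5c 5c.
Inner hash: sum = 50+224+54+54+54+54+54+65+99+133+47 = 888 → 03 78.
Outer hash (recomputed tag): sum = 88+138+92+92+92+92+92+3+120 = 809 → 03 29.
Recomputed tag = 0329; claimed = 0329 → match.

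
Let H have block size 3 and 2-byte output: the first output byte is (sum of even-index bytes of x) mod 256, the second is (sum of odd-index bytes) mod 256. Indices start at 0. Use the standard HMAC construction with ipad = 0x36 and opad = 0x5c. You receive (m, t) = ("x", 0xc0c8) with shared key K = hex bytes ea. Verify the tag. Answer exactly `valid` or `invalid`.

invalid

Key hex bytes ea is 1 byte ≤ B = 3; zero-pad to 3 bytes: K' = ea 00 00.
K' ⊕ ipad = dc 36 36; K' ⊕ opad = b6 5c 5c.
Inner hash: even-index sum = 274 mod 256 = 18; odd-index sum = 174 mod 256 = 174 → 12 ae.
Outer hash (recomputed tag): even-index sum = 448 mod 256 = 192; odd-index sum = 110 mod 256 = 110 → c0 6e.
Recomputed tag = c06e; claimed = c0c8 → mismatch.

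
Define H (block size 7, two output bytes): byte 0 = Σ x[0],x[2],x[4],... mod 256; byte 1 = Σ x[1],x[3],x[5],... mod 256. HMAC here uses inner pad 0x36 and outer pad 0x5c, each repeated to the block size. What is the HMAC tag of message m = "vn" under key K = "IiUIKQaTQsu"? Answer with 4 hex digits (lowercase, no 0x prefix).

3e84

Key "IiUIKQaTQsu" = 49 69 55 49 4b 51 61 54 51 73 75 is 11 bytes > B = 7, so hash it first: H(key) = 10 ca, then zero-pad to 7 bytes: K' = 10 ca 00 00 00 00 00.
K' ⊕ ipad = 26 fc 36 36 36 36 36.  K' ⊕ opad = 4c 96 5c 5c 5c 5c 5c.
Inner input = (K'⊕ipad) ∥ m = 26 fc 36 36 36 36 36 ∥ 76 6e.
Inner hash: even-index sum = 310 mod 256 = 54; odd-index sum = 478 mod 256 = 222 → 36 de.
Outer input = (K'⊕opad) ∥ inner = 4c 96 5c 5c 5c 5c 5c ∥ 36 de.
Outer hash (tag): even-index sum = 574 mod 256 = 62; odd-index sum = 388 mod 256 = 132 → 3e 84.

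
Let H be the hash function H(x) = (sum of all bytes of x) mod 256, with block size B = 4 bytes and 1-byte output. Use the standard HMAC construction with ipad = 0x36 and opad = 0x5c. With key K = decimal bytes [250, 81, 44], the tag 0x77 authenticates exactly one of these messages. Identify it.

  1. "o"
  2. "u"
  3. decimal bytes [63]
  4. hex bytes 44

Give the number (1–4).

2

Key decimal bytes [250, 81, 44] = fa 51 2c is 3 bytes ≤ B = 4; zero-pad to 4 bytes: K' = fa 51 2c 00.
K' ⊕ ipad = cc 67 1a 36; K' ⊕ opad = a6 0d 70 5c.
m1: inner = H(cc 67 1a 36 6f) = f2; tag = H(a6 0d 70 5c f2) = 71
m2: inner = H(cc 67 1a 36 75) = f8; tag = H(a6 0d 70 5c f8) = 77 ← matches
m3: inner = H(cc 67 1a 36 3f) = c2; tag = H(a6 0d 70 5c c2) = 41
m4: inner = H(cc 67 1a 36 44) = c7; tag = H(a6 0d 70 5c c7) = 46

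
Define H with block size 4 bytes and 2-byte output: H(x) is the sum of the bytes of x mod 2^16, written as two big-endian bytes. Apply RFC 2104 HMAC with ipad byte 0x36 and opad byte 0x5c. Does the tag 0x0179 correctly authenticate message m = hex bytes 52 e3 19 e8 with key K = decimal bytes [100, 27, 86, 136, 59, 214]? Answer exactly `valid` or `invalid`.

valid

Key decimal bytes [100, 27, 86, 136, 59, 214] = 64 1b 56 88 3b d6 is 6 bytes > B = 4, so hash it first: H(key) = 02 6e, then zero-pad to 4 bytes: K' = 02 6e 00 00.
K' ⊕ ipad = 34 58 36 36; K' ⊕ opad = 5e 32 5c 5c.
Inner hash: sum = 52+88+54+54+82+227+25+232 = 814 → 03 2e.
Outer hash (recomputed tag): sum = 94+50+92+92+3+46 = 377 → 01 79.
Recomputed tag = 0179; claimed = 0179 → match.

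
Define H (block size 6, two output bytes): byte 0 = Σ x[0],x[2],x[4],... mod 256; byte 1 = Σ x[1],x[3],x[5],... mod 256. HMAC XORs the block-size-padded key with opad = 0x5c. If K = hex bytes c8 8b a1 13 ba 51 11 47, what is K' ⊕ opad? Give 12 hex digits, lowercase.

Key hex bytes c8 8b a1 13 ba 51 11 47 is 8 bytes > B = 6, so hash it first: H(key) = 34 36, then zero-pad to 6 bytes: K' = 34 36 00 00 00 00.
XOR each byte with 0x5c: 34⊕5c=68, 36⊕5c=6a, 00⊕5c=5c, 00⊕5c=5c, 00⊕5c=5c, 00⊕5c=5c.

686a5c5c5c5c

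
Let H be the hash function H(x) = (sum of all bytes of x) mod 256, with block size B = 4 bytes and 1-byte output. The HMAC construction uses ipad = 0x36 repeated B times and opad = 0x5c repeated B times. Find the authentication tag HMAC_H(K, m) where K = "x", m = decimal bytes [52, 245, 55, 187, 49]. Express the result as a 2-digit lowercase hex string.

Key "x" = 78 is 1 byte ≤ B = 4; zero-pad to 4 bytes: K' = 78 00 00 00.
K' ⊕ ipad = 4e 36 36 36.  K' ⊕ opad = 24 5c 5c 5c.
Inner input = (K'⊕ipad) ∥ m = 4e 36 36 36 ∥ 34 f5 37 bb 31.
Inner hash: sum = 78+54+54+54+52+245+55+187+49 = 828; mod 256 = 60 → 3c.
Outer input = (K'⊕opad) ∥ inner = 24 5c 5c 5c ∥ 3c.
Outer hash (tag): sum = 36+92+92+92+60 = 372; mod 256 = 116 → 74.

74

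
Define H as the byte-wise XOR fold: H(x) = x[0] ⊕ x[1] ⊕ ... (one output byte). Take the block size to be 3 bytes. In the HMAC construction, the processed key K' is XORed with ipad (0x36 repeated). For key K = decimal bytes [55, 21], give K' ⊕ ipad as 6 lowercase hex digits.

Key decimal bytes [55, 21] = 37 15 is 2 bytes ≤ B = 3; zero-pad to 3 bytes: K' = 37 15 00.
XOR each byte with 0x36: 37⊕36=01, 15⊕36=23, 00⊕36=36.

012336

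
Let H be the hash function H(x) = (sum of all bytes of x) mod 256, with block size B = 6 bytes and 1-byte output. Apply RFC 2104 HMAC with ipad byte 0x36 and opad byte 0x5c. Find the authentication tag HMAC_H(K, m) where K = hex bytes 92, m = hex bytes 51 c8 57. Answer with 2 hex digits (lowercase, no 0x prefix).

Key hex bytes 92 is 1 byte ≤ B = 6; zero-pad to 6 bytes: K' = 92 00 00 00 00 00.
K' ⊕ ipad = a4 36 36 36 36 36.  K' ⊕ opad = ce 5c 5c 5c 5c 5c.
Inner input = (K'⊕ipad) ∥ m = a4 36 36 36 36 36 ∥ 51 c8 57.
Inner hash: sum = 164+54+54+54+54+54+81+200+87 = 802; mod 256 = 34 → 22.
Outer input = (K'⊕opad) ∥ inner = ce 5c 5c 5c 5c 5c ∥ 22.
Outer hash (tag): sum = 206+92+92+92+92+92+34 = 700; mod 256 = 188 → bc.

bc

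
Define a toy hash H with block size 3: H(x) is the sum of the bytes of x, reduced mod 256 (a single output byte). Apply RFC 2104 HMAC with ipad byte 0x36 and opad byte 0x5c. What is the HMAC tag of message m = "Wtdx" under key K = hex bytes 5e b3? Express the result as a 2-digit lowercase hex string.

17

Key hex bytes 5e b3 is 2 bytes ≤ B = 3; zero-pad to 3 bytes: K' = 5e b3 00.
K' ⊕ ipad = 68 85 36.  K' ⊕ opad = 02 ef 5c.
Inner input = (K'⊕ipad) ∥ m = 68 85 36 ∥ 57 74 64 78.
Inner hash: sum = 104+133+54+87+116+100+120 = 714; mod 256 = 202 → ca.
Outer input = (K'⊕opad) ∥ inner = 02 ef 5c ∥ ca.
Outer hash (tag): sum = 2+239+92+202 = 535; mod 256 = 23 → 17.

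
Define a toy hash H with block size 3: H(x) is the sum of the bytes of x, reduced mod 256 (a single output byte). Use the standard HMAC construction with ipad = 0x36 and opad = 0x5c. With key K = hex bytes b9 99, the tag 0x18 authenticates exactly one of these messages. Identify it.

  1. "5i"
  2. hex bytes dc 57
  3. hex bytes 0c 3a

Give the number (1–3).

Key hex bytes b9 99 is 2 bytes ≤ B = 3; zero-pad to 3 bytes: K' = b9 99 00.
K' ⊕ ipad = 8f af 36; K' ⊕ opad = e5 c5 5c.
m1: inner = H(8f af 36 35 69) = 12; tag = H(e5 c5 5c 12) = 18 ← matches
m2: inner = H(8f af 36 dc 57) = a7; tag = H(e5 c5 5c a7) = ad
m3: inner = H(8f af 36 0c 3a) = ba; tag = H(e5 c5 5c ba) = c0

1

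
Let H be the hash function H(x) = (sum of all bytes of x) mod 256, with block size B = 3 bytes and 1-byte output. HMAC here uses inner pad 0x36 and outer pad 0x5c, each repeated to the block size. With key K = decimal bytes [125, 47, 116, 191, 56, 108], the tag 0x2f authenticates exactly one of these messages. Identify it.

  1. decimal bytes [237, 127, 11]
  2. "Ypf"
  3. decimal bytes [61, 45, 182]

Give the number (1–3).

1

Key decimal bytes [125, 47, 116, 191, 56, 108] = 7d 2f 74 bf 38 6c is 6 bytes > B = 3, so hash it first: H(key) = 83, then zero-pad to 3 bytes: K' = 83 00 00.
K' ⊕ ipad = b5 36 36; K' ⊕ opad = df 5c 5c.
m1: inner = H(b5 36 36 ed 7f 0b) = 98; tag = H(df 5c 5c 98) = 2f ← matches
m2: inner = H(b5 36 36 59 70 66) = 50; tag = H(df 5c 5c 50) = e7
m3: inner = H(b5 36 36 3d 2d b6) = 41; tag = H(df 5c 5c 41) = d8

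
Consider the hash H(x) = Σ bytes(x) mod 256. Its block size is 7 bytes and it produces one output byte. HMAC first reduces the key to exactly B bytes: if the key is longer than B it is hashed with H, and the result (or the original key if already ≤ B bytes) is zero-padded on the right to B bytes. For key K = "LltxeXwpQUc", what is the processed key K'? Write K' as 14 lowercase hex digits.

|K| = 11 > B = 7, so first hash the key.
H(K): sum = 76+108+116+120+101+88+119+112+81+85+99 = 1105; mod 256 = 81 → 51.
Zero-pad H(K) = 51 to 7 bytes: K' = 51 00 00 00 00 00 00.

51000000000000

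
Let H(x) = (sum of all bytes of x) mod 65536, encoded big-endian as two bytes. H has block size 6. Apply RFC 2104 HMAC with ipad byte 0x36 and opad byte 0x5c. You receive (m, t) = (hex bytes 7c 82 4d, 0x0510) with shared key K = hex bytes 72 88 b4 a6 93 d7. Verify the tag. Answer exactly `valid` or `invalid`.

invalid

Key hex bytes 72 88 b4 a6 93 d7 is exactly B = 6 bytes: K' = 72 88 b4 a6 93 d7.
K' ⊕ ipad = 44 be 82 90 a5 e1; K' ⊕ opad = 2e d4 e8 fa cf 8b.
Inner hash: sum = 68+190+130+144+165+225+124+130+77 = 1253 → 04 e5.
Outer hash (recomputed tag): sum = 46+212+232+250+207+139+4+229 = 1319 → 05 27.
Recomputed tag = 0527; claimed = 0510 → mismatch.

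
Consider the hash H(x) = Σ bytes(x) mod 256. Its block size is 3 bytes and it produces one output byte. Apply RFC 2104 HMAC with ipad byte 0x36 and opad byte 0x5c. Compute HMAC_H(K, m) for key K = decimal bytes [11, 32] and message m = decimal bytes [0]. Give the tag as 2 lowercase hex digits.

Key decimal bytes [11, 32] = 0b 20 is 2 bytes ≤ B = 3; zero-pad to 3 bytes: K' = 0b 20 00.
K' ⊕ ipad = 3d 16 36.  K' ⊕ opad = 57 7c 5c.
Inner input = (K'⊕ipad) ∥ m = 3d 16 36 ∥ 00.
Inner hash: sum = 61+22+54+0 = 137 → 89.
Outer input = (K'⊕opad) ∥ inner = 57 7c 5c ∥ 89.
Outer hash (tag): sum = 87+124+92+137 = 440; mod 256 = 184 → b8.

b8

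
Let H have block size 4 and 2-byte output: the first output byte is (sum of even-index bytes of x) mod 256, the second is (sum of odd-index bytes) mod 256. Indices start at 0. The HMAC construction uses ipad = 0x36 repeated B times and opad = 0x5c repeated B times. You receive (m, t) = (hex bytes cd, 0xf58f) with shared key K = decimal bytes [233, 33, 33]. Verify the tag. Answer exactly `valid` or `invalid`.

Key decimal bytes [233, 33, 33] = e9 21 21 is 3 bytes ≤ B = 4; zero-pad to 4 bytes: K' = e9 21 21 00.
K' ⊕ ipad = df 17 17 36; K' ⊕ opad = b5 7d 7d 5c.
Inner hash: even-index sum = 451 mod 256 = 195; odd-index sum = 77 mod 256 = 77 → c3 4d.
Outer hash (recomputed tag): even-index sum = 501 mod 256 = 245; odd-index sum = 294 mod 256 = 38 → f5 26.
Recomputed tag = f526; claimed = f58f → mismatch.

invalid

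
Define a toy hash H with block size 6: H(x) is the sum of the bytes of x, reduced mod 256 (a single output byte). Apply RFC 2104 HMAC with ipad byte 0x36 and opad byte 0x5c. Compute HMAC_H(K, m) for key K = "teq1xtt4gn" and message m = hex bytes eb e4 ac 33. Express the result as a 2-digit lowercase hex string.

Key "teq1xtt4gn" = 74 65 71 31 78 74 74 34 67 6e is 10 bytes > B = 6, so hash it first: H(key) = e4, then zero-pad to 6 bytes: K' = e4 00 00 00 00 00.
K' ⊕ ipad = d2 36 36 36 36 36.  K' ⊕ opad = b8 5c 5c 5c 5c 5c.
Inner input = (K'⊕ipad) ∥ m = d2 36 36 36 36 36 ∥ eb e4 ac 33.
Inner hash: sum = 210+54+54+54+54+54+235+228+172+51 = 1166; mod 256 = 142 → 8e.
Outer input = (K'⊕opad) ∥ inner = b8 5c 5c 5c 5c 5c ∥ 8e.
Outer hash (tag): sum = 184+92+92+92+92+92+142 = 786; mod 256 = 18 → 12.

12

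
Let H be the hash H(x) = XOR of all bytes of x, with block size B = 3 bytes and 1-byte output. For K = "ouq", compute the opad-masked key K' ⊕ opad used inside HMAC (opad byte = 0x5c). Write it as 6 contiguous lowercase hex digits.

33292d

Key "ouq" = 6f 75 71 is exactly B = 3 bytes: K' = 6f 75 71.
XOR each byte with 0x5c: 6f⊕5c=33, 75⊕5c=29, 71⊕5c=2d.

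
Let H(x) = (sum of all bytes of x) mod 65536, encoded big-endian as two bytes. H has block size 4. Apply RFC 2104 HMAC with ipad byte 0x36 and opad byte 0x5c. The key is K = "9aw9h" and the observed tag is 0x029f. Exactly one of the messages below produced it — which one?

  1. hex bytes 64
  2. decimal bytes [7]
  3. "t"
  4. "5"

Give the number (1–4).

3

Key "9aw9h" = 39 61 77 39 68 is 5 bytes > B = 4, so hash it first: H(key) = 01 b2, then zero-pad to 4 bytes: K' = 01 b2 00 00.
K' ⊕ ipad = 37 84 36 36; K' ⊕ opad = 5d ee 5c 5c.
m1: inner = H(37 84 36 36 64) = 01 8b; tag = H(5d ee 5c 5c 01 8b) = 028f
m2: inner = H(37 84 36 36 07) = 01 2e; tag = H(5d ee 5c 5c 01 2e) = 0232
m3: inner = H(37 84 36 36 74) = 01 9b; tag = H(5d ee 5c 5c 01 9b) = 029f ← matches
m4: inner = H(37 84 36 36 35) = 01 5c; tag = H(5d ee 5c 5c 01 5c) = 0260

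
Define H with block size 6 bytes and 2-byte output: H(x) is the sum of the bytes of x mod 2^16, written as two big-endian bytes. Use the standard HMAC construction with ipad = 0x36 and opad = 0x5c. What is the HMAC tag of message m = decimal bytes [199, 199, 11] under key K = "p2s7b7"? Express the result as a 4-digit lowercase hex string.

Key "p2s7b7" = 70 32 73 37 62 37 is exactly B = 6 bytes: K' = 70 32 73 37 62 37.
K' ⊕ ipad = 46 04 45 01 54 01.  K' ⊕ opad = 2c 6e 2f 6b 3e 6b.
Inner input = (K'⊕ipad) ∥ m = 46 04 45 01 54 01 ∥ c7 c7 0b.
Inner hash: sum = 70+4+69+1+84+1+199+199+11 = 638 → 02 7e.
Outer input = (K'⊕opad) ∥ inner = 2c 6e 2f 6b 3e 6b ∥ 02 7e.
Outer hash (tag): sum = 44+110+47+107+62+107+2+126 = 605 → 02 5d.

025d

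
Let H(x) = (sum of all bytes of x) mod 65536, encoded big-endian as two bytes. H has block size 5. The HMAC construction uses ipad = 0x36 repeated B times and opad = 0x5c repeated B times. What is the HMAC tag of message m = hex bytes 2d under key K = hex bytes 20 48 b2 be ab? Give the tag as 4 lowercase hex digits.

Key hex bytes 20 48 b2 be ab is exactly B = 5 bytes: K' = 20 48 b2 be ab.
K' ⊕ ipad = 16 7e 84 88 9d.  K' ⊕ opad = 7c 14 ee e2 f7.
Inner input = (K'⊕ipad) ∥ m = 16 7e 84 88 9d ∥ 2d.
Inner hash: sum = 22+126+132+136+157+45 = 618 → 02 6a.
Outer input = (K'⊕opad) ∥ inner = 7c 14 ee e2 f7 ∥ 02 6a.
Outer hash (tag): sum = 124+20+238+226+247+2+106 = 963 → 03 c3.

03c3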